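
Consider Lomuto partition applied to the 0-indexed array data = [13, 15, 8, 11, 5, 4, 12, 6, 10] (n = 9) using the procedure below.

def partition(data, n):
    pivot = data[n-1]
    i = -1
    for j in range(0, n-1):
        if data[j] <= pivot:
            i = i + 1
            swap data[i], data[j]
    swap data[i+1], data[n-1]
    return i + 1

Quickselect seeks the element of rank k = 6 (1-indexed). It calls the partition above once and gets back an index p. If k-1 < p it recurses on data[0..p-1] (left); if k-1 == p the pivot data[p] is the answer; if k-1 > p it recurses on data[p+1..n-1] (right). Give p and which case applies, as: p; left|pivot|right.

4; right

pivot=10, i=-1
j=0: 13>10, skip
j=1: 15>10, skip
j=2: 8≤10, i=0, swap(0,2) ⇒ [8, 15, 13, 11, 5, 4, 12, 6, 10]
j=3: 11>10, skip
j=4: 5≤10, i=1, swap(1,4) ⇒ [8, 5, 13, 11, 15, 4, 12, 6, 10]
j=5: 4≤10, i=2, swap(2,5) ⇒ [8, 5, 4, 11, 15, 13, 12, 6, 10]
j=6: 12>10, skip
j=7: 6≤10, i=3, swap(3,7) ⇒ [8, 5, 4, 6, 15, 13, 12, 11, 10]
swap(4,8) ⇒ [8, 5, 4, 6, 10, 13, 12, 11, 15]; return 4
p = 4; k-1 = 5 > 4 ⇒ right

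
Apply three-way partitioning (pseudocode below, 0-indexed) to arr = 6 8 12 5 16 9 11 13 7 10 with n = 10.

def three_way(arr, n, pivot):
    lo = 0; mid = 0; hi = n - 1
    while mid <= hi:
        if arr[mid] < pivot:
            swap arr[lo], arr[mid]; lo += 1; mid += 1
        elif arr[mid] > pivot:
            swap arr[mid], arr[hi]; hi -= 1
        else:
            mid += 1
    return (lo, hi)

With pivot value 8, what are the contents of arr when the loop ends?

6 7 5 8 9 11 13 16 10 12

pivot = 8; lo=0, mid=0, hi=9
arr[mid]=6<8: swap arr[0],arr[0]; lo=1,mid=1 → 6 8 12 5 16 9 11 13 7 10
arr[mid]=8=8: mid=2
arr[mid]=12>8: swap arr[2],arr[9]; hi=8 → 6 8 10 5 16 9 11 13 7 12
arr[mid]=10>8: swap arr[2],arr[8]; hi=7 → 6 8 7 5 16 9 11 13 10 12
arr[mid]=7<8: swap arr[1],arr[2]; lo=2,mid=3 → 6 7 8 5 16 9 11 13 10 12
arr[mid]=5<8: swap arr[2],arr[3]; lo=3,mid=4 → 6 7 5 8 16 9 11 13 10 12
arr[mid]=16>8: swap arr[4],arr[7]; hi=6 → 6 7 5 8 13 9 11 16 10 12
arr[mid]=13>8: swap arr[4],arr[6]; hi=5 → 6 7 5 8 11 9 13 16 10 12
arr[mid]=11>8: swap arr[4],arr[5]; hi=4 → 6 7 5 8 9 11 13 16 10 12
arr[mid]=9>8: swap arr[4],arr[4]; hi=3 → 6 7 5 8 9 11 13 16 10 12
end: lo=3, hi=3; arr = 6 7 5 8 9 11 13 16 10 12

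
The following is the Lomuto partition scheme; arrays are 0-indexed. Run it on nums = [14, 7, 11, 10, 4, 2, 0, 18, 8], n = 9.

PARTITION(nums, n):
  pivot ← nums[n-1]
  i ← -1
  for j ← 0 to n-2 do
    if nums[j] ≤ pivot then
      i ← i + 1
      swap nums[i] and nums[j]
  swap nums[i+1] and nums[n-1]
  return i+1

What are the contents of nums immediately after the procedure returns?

pivot = nums[8] = 8; i = -1
j=0: nums[0]=14 > 8 → no swap
j=1: nums[1]=7 ≤ 8 → i=0, swap nums[0],nums[1] → [7, 14, 11, 10, 4, 2, 0, 18, 8]
j=2: nums[2]=11 > 8 → no swap
j=3: nums[3]=10 > 8 → no swap
j=4: nums[4]=4 ≤ 8 → i=1, swap nums[1],nums[4] → [7, 4, 11, 10, 14, 2, 0, 18, 8]
j=5: nums[5]=2 ≤ 8 → i=2, swap nums[2],nums[5] → [7, 4, 2, 10, 14, 11, 0, 18, 8]
j=6: nums[6]=0 ≤ 8 → i=3, swap nums[3],nums[6] → [7, 4, 2, 0, 14, 11, 10, 18, 8]
j=7: nums[7]=18 > 8 → no swap
final swap nums[4],nums[8] → [7, 4, 2, 0, 8, 11, 10, 18, 14]; return 4

[7, 4, 2, 0, 8, 11, 10, 18, 14]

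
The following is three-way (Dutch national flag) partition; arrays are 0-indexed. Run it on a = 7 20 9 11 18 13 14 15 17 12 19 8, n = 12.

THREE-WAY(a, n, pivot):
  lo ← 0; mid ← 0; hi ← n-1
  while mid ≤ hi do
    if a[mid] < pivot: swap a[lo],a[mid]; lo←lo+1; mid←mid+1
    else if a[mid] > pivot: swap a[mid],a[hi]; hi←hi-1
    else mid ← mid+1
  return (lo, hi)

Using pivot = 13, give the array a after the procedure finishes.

pivot = 13; lo=0, mid=0, hi=11
a[mid]=7<13: swap a[0],a[0]; lo=1,mid=1 → 7 20 9 11 18 13 14 15 17 12 19 8
a[mid]=20>13: swap a[1],a[11]; hi=10 → 7 8 9 11 18 13 14 15 17 12 19 20
a[mid]=8<13: swap a[1],a[1]; lo=2,mid=2 → 7 8 9 11 18 13 14 15 17 12 19 20
a[mid]=9<13: swap a[2],a[2]; lo=3,mid=3 → 7 8 9 11 18 13 14 15 17 12 19 20
a[mid]=11<13: swap a[3],a[3]; lo=4,mid=4 → 7 8 9 11 18 13 14 15 17 12 19 20
a[mid]=18>13: swap a[4],a[10]; hi=9 → 7 8 9 11 19 13 14 15 17 12 18 20
a[mid]=19>13: swap a[4],a[9]; hi=8 → 7 8 9 11 12 13 14 15 17 19 18 20
a[mid]=12<13: swap a[4],a[4]; lo=5,mid=5 → 7 8 9 11 12 13 14 15 17 19 18 20
a[mid]=13=13: mid=6
a[mid]=14>13: swap a[6],a[8]; hi=7 → 7 8 9 11 12 13 17 15 14 19 18 20
a[mid]=17>13: swap a[6],a[7]; hi=6 → 7 8 9 11 12 13 15 17 14 19 18 20
a[mid]=15>13: swap a[6],a[6]; hi=5 → 7 8 9 11 12 13 15 17 14 19 18 20
end: lo=5, hi=5; a = 7 8 9 11 12 13 15 17 14 19 18 20

7 8 9 11 12 13 15 17 14 19 18 20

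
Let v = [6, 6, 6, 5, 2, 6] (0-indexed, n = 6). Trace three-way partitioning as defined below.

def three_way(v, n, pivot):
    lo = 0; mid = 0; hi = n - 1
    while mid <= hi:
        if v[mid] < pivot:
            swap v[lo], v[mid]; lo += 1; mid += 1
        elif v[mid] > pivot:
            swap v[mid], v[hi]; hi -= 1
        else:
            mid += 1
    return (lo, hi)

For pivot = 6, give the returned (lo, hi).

(2, 5)

pivot = 6; lo=0, mid=0, hi=5
v[mid]=6=6: mid=1
v[mid]=6=6: mid=2
v[mid]=6=6: mid=3
v[mid]=5<6: swap v[0],v[3]; lo=1,mid=4 → [5, 6, 6, 6, 2, 6]
v[mid]=2<6: swap v[1],v[4]; lo=2,mid=5 → [5, 2, 6, 6, 6, 6]
v[mid]=6=6: mid=6
end: lo=2, hi=5; v = [5, 2, 6, 6, 6, 6]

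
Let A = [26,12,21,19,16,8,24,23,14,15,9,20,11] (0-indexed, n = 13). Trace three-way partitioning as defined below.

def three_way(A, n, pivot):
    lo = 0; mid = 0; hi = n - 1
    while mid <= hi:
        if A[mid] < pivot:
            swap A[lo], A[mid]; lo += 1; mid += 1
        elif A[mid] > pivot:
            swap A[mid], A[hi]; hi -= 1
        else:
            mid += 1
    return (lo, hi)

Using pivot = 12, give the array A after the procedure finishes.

lo=0 mid=0 hi=12
26>12: swap(0,12), hi=11 ⇒ [11,12,21,19,16,8,24,23,14,15,9,20,26]
11<12: swap(0,0), lo=1 mid=1 ⇒ [11,12,21,19,16,8,24,23,14,15,9,20,26]
12=12: mid=2
21>12: swap(2,11), hi=10 ⇒ [11,12,20,19,16,8,24,23,14,15,9,21,26]
20>12: swap(2,10), hi=9 ⇒ [11,12,9,19,16,8,24,23,14,15,20,21,26]
9<12: swap(1,2), lo=2 mid=3 ⇒ [11,9,12,19,16,8,24,23,14,15,20,21,26]
19>12: swap(3,9), hi=8 ⇒ [11,9,12,15,16,8,24,23,14,19,20,21,26]
15>12: swap(3,8), hi=7 ⇒ [11,9,12,14,16,8,24,23,15,19,20,21,26]
14>12: swap(3,7), hi=6 ⇒ [11,9,12,23,16,8,24,14,15,19,20,21,26]
23>12: swap(3,6), hi=5 ⇒ [11,9,12,24,16,8,23,14,15,19,20,21,26]
24>12: swap(3,5), hi=4 ⇒ [11,9,12,8,16,24,23,14,15,19,20,21,26]
8<12: swap(2,3), lo=3 mid=4 ⇒ [11,9,8,12,16,24,23,14,15,19,20,21,26]
16>12: swap(4,4), hi=3 ⇒ [11,9,8,12,16,24,23,14,15,19,20,21,26]
done. lo=3 hi=3; A=[11,9,8,12,16,24,23,14,15,19,20,21,26]

[11,9,8,12,16,24,23,14,15,19,20,21,26]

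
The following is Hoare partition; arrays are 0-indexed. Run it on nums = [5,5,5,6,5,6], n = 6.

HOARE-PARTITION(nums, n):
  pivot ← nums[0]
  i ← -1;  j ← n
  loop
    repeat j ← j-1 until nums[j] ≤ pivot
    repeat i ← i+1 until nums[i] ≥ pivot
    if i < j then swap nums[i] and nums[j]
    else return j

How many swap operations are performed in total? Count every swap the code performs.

pivot = nums[0] = 5; i = -1, j = 6
j→4 (nums[4]=5≤5), i→0 (nums[0]=5≥5); i<j, swap → [5,5,5,6,5,6]
j→2 (nums[2]=5≤5), i→1 (nums[1]=5≥5); i<j, swap → [5,5,5,6,5,6]
j→1, i→2; i≥j, return j=1. nums = [5,5,5,6,5,6]

2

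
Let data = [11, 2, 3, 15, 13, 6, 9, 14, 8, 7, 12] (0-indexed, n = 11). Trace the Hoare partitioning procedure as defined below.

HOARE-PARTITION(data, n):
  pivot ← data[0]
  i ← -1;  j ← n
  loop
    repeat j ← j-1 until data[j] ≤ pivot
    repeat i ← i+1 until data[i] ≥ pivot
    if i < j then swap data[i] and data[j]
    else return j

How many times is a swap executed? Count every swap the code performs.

3

pivot = data[0] = 11; i = -1, j = 11
j→9 (data[9]=7≤11), i→0 (data[0]=11≥11); i<j, swap → [7, 2, 3, 15, 13, 6, 9, 14, 8, 11, 12]
j→8 (data[8]=8≤11), i→3 (data[3]=15≥11); i<j, swap → [7, 2, 3, 8, 13, 6, 9, 14, 15, 11, 12]
j→6 (data[6]=9≤11), i→4 (data[4]=13≥11); i<j, swap → [7, 2, 3, 8, 9, 6, 13, 14, 15, 11, 12]
j→5, i→6; i≥j, return j=5. data = [7, 2, 3, 8, 9, 6, 13, 14, 15, 11, 12]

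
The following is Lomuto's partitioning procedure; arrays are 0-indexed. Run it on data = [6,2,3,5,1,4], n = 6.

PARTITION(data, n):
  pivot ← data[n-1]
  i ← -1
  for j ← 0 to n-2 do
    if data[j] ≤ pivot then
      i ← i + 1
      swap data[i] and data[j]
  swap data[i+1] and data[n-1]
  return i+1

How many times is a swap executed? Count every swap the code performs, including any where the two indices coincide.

4

pivot = data[5] = 4; i = -1
j=0: data[0]=6 > 4 → no swap
j=1: data[1]=2 ≤ 4 → i=0, swap data[0],data[1] → [2,6,3,5,1,4]
j=2: data[2]=3 ≤ 4 → i=1, swap data[1],data[2] → [2,3,6,5,1,4]
j=3: data[3]=5 > 4 → no swap
j=4: data[4]=1 ≤ 4 → i=2, swap data[2],data[4] → [2,3,1,5,6,4]
final swap data[3],data[5] → [2,3,1,4,6,5]; return 3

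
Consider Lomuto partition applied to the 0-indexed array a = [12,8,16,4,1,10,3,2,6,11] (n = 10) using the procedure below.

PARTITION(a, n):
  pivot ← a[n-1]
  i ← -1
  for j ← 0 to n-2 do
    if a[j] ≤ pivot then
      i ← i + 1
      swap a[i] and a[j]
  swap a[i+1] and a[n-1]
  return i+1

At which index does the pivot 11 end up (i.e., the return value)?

pivot = a[9] = 11; i = -1
j=0: a[0]=12 > 11 → no swap
j=1: a[1]=8 ≤ 11 → i=0, swap a[0],a[1] → [8,12,16,4,1,10,3,2,6,11]
j=2: a[2]=16 > 11 → no swap
j=3: a[3]=4 ≤ 11 → i=1, swap a[1],a[3] → [8,4,16,12,1,10,3,2,6,11]
j=4: a[4]=1 ≤ 11 → i=2, swap a[2],a[4] → [8,4,1,12,16,10,3,2,6,11]
j=5: a[5]=10 ≤ 11 → i=3, swap a[3],a[5] → [8,4,1,10,16,12,3,2,6,11]
j=6: a[6]=3 ≤ 11 → i=4, swap a[4],a[6] → [8,4,1,10,3,12,16,2,6,11]
j=7: a[7]=2 ≤ 11 → i=5, swap a[5],a[7] → [8,4,1,10,3,2,16,12,6,11]
j=8: a[8]=6 ≤ 11 → i=6, swap a[6],a[8] → [8,4,1,10,3,2,6,12,16,11]
final swap a[7],a[9] → [8,4,1,10,3,2,6,11,16,12]; return 7

7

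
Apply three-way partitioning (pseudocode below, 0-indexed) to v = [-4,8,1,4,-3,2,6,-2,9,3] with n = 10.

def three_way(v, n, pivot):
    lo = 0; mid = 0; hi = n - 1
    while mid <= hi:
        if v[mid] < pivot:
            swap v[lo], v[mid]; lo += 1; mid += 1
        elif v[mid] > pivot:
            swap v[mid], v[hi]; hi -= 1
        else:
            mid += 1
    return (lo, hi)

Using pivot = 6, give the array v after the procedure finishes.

[-4,3,1,4,-3,2,-2,6,9,8]

pivot = 6; lo=0, mid=0, hi=9
v[mid]=-4<6: swap v[0],v[0]; lo=1,mid=1 → [-4,8,1,4,-3,2,6,-2,9,3]
v[mid]=8>6: swap v[1],v[9]; hi=8 → [-4,3,1,4,-3,2,6,-2,9,8]
v[mid]=3<6: swap v[1],v[1]; lo=2,mid=2 → [-4,3,1,4,-3,2,6,-2,9,8]
v[mid]=1<6: swap v[2],v[2]; lo=3,mid=3 → [-4,3,1,4,-3,2,6,-2,9,8]
v[mid]=4<6: swap v[3],v[3]; lo=4,mid=4 → [-4,3,1,4,-3,2,6,-2,9,8]
v[mid]=-3<6: swap v[4],v[4]; lo=5,mid=5 → [-4,3,1,4,-3,2,6,-2,9,8]
v[mid]=2<6: swap v[5],v[5]; lo=6,mid=6 → [-4,3,1,4,-3,2,6,-2,9,8]
v[mid]=6=6: mid=7
v[mid]=-2<6: swap v[6],v[7]; lo=7,mid=8 → [-4,3,1,4,-3,2,-2,6,9,8]
v[mid]=9>6: swap v[8],v[8]; hi=7 → [-4,3,1,4,-3,2,-2,6,9,8]
end: lo=7, hi=7; v = [-4,3,1,4,-3,2,-2,6,9,8]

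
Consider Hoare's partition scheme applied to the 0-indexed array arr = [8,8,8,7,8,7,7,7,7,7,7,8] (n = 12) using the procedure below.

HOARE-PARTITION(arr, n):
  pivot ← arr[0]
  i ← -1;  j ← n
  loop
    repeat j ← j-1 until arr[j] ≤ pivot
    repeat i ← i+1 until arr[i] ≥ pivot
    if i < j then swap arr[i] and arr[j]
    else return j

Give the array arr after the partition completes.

[8,7,7,7,7,7,7,7,8,8,8,8]

pivot = arr[0] = 8; i = -1, j = 12
j→11 (arr[11]=8≤8), i→0 (arr[0]=8≥8); i<j, swap → [8,8,8,7,8,7,7,7,7,7,7,8]
j→10 (arr[10]=7≤8), i→1 (arr[1]=8≥8); i<j, swap → [8,7,8,7,8,7,7,7,7,7,8,8]
j→9 (arr[9]=7≤8), i→2 (arr[2]=8≥8); i<j, swap → [8,7,7,7,8,7,7,7,7,8,8,8]
j→8 (arr[8]=7≤8), i→4 (arr[4]=8≥8); i<j, swap → [8,7,7,7,7,7,7,7,8,8,8,8]
j→7, i→8; i≥j, return j=7. arr = [8,7,7,7,7,7,7,7,8,8,8,8]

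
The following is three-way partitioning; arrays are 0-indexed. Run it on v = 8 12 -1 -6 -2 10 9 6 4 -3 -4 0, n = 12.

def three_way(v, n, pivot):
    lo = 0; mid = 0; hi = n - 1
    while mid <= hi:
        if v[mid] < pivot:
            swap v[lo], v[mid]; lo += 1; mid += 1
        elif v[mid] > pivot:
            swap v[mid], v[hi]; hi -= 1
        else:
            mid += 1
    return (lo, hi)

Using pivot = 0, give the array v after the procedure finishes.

pivot = 0; lo=0, mid=0, hi=11
v[mid]=8>0: swap v[0],v[11]; hi=10 → 0 12 -1 -6 -2 10 9 6 4 -3 -4 8
v[mid]=0=0: mid=1
v[mid]=12>0: swap v[1],v[10]; hi=9 → 0 -4 -1 -6 -2 10 9 6 4 -3 12 8
v[mid]=-4<0: swap v[0],v[1]; lo=1,mid=2 → -4 0 -1 -6 -2 10 9 6 4 -3 12 8
v[mid]=-1<0: swap v[1],v[2]; lo=2,mid=3 → -4 -1 0 -6 -2 10 9 6 4 -3 12 8
v[mid]=-6<0: swap v[2],v[3]; lo=3,mid=4 → -4 -1 -6 0 -2 10 9 6 4 -3 12 8
v[mid]=-2<0: swap v[3],v[4]; lo=4,mid=5 → -4 -1 -6 -2 0 10 9 6 4 -3 12 8
v[mid]=10>0: swap v[5],v[9]; hi=8 → -4 -1 -6 -2 0 -3 9 6 4 10 12 8
v[mid]=-3<0: swap v[4],v[5]; lo=5,mid=6 → -4 -1 -6 -2 -3 0 9 6 4 10 12 8
v[mid]=9>0: swap v[6],v[8]; hi=7 → -4 -1 -6 -2 -3 0 4 6 9 10 12 8
v[mid]=4>0: swap v[6],v[7]; hi=6 → -4 -1 -6 -2 -3 0 6 4 9 10 12 8
v[mid]=6>0: swap v[6],v[6]; hi=5 → -4 -1 -6 -2 -3 0 6 4 9 10 12 8
end: lo=5, hi=5; v = -4 -1 -6 -2 -3 0 6 4 9 10 12 8

-4 -1 -6 -2 -3 0 6 4 9 10 12 8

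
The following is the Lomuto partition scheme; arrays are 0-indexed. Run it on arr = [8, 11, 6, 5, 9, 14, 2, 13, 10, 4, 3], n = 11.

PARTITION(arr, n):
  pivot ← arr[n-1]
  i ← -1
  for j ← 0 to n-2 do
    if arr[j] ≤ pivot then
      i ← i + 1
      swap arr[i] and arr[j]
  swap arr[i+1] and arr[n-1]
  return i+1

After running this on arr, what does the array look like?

[2, 3, 6, 5, 9, 14, 8, 13, 10, 4, 11]

pivot=3, i=-1
j=0: 8>3, skip
j=1: 11>3, skip
j=2: 6>3, skip
j=3: 5>3, skip
j=4: 9>3, skip
j=5: 14>3, skip
j=6: 2≤3, i=0, swap(0,6) ⇒ [2, 11, 6, 5, 9, 14, 8, 13, 10, 4, 3]
j=7: 13>3, skip
j=8: 10>3, skip
j=9: 4>3, skip
swap(1,10) ⇒ [2, 3, 6, 5, 9, 14, 8, 13, 10, 4, 11]; return 1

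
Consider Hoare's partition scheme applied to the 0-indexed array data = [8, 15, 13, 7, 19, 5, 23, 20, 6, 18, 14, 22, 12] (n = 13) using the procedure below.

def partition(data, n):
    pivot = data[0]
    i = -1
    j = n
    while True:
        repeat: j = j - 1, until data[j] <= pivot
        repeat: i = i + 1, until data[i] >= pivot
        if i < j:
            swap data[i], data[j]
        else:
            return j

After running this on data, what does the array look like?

[6, 5, 7, 13, 19, 15, 23, 20, 8, 18, 14, 22, 12]

pivot = data[0] = 8; i = -1, j = 13
j→8 (data[8]=6≤8), i→0 (data[0]=8≥8); i<j, swap → [6, 15, 13, 7, 19, 5, 23, 20, 8, 18, 14, 22, 12]
j→5 (data[5]=5≤8), i→1 (data[1]=15≥8); i<j, swap → [6, 5, 13, 7, 19, 15, 23, 20, 8, 18, 14, 22, 12]
j→3 (data[3]=7≤8), i→2 (data[2]=13≥8); i<j, swap → [6, 5, 7, 13, 19, 15, 23, 20, 8, 18, 14, 22, 12]
j→2, i→3; i≥j, return j=2. data = [6, 5, 7, 13, 19, 15, 23, 20, 8, 18, 14, 22, 12]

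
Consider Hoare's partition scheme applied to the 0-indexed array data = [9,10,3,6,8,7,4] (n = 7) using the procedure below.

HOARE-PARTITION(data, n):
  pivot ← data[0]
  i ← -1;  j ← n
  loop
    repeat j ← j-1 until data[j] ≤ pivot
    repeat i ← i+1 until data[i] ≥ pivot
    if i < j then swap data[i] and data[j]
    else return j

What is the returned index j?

pivot = data[0] = 9; i = -1, j = 7
j→6 (data[6]=4≤9), i→0 (data[0]=9≥9); i<j, swap → [4,10,3,6,8,7,9]
j→5 (data[5]=7≤9), i→1 (data[1]=10≥9); i<j, swap → [4,7,3,6,8,10,9]
j→4, i→5; i≥j, return j=4. data = [4,7,3,6,8,10,9]

4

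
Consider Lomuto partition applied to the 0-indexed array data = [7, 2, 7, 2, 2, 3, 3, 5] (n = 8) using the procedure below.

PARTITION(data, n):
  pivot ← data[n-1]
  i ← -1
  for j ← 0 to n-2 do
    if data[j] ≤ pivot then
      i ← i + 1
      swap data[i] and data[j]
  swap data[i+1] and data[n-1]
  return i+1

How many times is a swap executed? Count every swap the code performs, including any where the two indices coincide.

pivot = data[7] = 5; i = -1
j=0: data[0]=7 > 5 → no swap
j=1: data[1]=2 ≤ 5 → i=0, swap data[0],data[1] → [2, 7, 7, 2, 2, 3, 3, 5]
j=2: data[2]=7 > 5 → no swap
j=3: data[3]=2 ≤ 5 → i=1, swap data[1],data[3] → [2, 2, 7, 7, 2, 3, 3, 5]
j=4: data[4]=2 ≤ 5 → i=2, swap data[2],data[4] → [2, 2, 2, 7, 7, 3, 3, 5]
j=5: data[5]=3 ≤ 5 → i=3, swap data[3],data[5] → [2, 2, 2, 3, 7, 7, 3, 5]
j=6: data[6]=3 ≤ 5 → i=4, swap data[4],data[6] → [2, 2, 2, 3, 3, 7, 7, 5]
final swap data[5],data[7] → [2, 2, 2, 3, 3, 5, 7, 7]; return 5

6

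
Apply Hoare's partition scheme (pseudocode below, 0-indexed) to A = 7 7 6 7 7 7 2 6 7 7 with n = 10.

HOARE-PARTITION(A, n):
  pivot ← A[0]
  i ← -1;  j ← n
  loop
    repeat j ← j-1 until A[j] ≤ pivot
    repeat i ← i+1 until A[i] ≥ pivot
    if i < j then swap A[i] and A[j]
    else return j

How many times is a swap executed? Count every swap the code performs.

4

pivot=7
j stops at 9 (7), i stops at 0 (7); swap ⇒ 7 7 6 7 7 7 2 6 7 7
j stops at 8 (7), i stops at 1 (7); swap ⇒ 7 7 6 7 7 7 2 6 7 7
j stops at 7 (6), i stops at 3 (7); swap ⇒ 7 7 6 6 7 7 2 7 7 7
j stops at 6 (2), i stops at 4 (7); swap ⇒ 7 7 6 6 2 7 7 7 7 7
j stops at 5, i stops at 5; i≥j ⇒ return 5. A=7 7 6 6 2 7 7 7 7 7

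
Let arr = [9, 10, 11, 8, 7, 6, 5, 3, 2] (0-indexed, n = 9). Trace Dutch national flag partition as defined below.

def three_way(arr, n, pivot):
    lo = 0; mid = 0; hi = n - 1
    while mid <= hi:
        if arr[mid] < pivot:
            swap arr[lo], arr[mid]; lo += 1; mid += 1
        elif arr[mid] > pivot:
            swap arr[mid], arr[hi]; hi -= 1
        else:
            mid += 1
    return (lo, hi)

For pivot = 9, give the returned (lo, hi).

lo=0 mid=0 hi=8
9=9: mid=1
10>9: swap(1,8), hi=7 ⇒ [9, 2, 11, 8, 7, 6, 5, 3, 10]
2<9: swap(0,1), lo=1 mid=2 ⇒ [2, 9, 11, 8, 7, 6, 5, 3, 10]
11>9: swap(2,7), hi=6 ⇒ [2, 9, 3, 8, 7, 6, 5, 11, 10]
3<9: swap(1,2), lo=2 mid=3 ⇒ [2, 3, 9, 8, 7, 6, 5, 11, 10]
8<9: swap(2,3), lo=3 mid=4 ⇒ [2, 3, 8, 9, 7, 6, 5, 11, 10]
7<9: swap(3,4), lo=4 mid=5 ⇒ [2, 3, 8, 7, 9, 6, 5, 11, 10]
6<9: swap(4,5), lo=5 mid=6 ⇒ [2, 3, 8, 7, 6, 9, 5, 11, 10]
5<9: swap(5,6), lo=6 mid=7 ⇒ [2, 3, 8, 7, 6, 5, 9, 11, 10]
done. lo=6 hi=6; arr=[2, 3, 8, 7, 6, 5, 9, 11, 10]

(6, 6)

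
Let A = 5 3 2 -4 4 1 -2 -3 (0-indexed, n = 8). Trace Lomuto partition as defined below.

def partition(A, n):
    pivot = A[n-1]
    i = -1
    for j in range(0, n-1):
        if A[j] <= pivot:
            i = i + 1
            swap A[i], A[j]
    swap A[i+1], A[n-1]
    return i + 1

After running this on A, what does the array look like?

pivot=-3, i=-1
j=0: 5>-3, skip
j=1: 3>-3, skip
j=2: 2>-3, skip
j=3: -4≤-3, i=0, swap(0,3) ⇒ -4 3 2 5 4 1 -2 -3
j=4: 4>-3, skip
j=5: 1>-3, skip
j=6: -2>-3, skip
swap(1,7) ⇒ -4 -3 2 5 4 1 -2 3; return 1

-4 -3 2 5 4 1 -2 3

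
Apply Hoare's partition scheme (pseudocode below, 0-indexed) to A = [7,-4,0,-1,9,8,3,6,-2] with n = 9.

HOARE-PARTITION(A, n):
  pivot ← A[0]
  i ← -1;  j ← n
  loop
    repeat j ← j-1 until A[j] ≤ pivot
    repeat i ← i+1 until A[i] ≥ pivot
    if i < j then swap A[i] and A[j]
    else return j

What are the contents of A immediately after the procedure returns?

pivot = A[0] = 7; i = -1, j = 9
j→8 (A[8]=-2≤7), i→0 (A[0]=7≥7); i<j, swap → [-2,-4,0,-1,9,8,3,6,7]
j→7 (A[7]=6≤7), i→4 (A[4]=9≥7); i<j, swap → [-2,-4,0,-1,6,8,3,9,7]
j→6 (A[6]=3≤7), i→5 (A[5]=8≥7); i<j, swap → [-2,-4,0,-1,6,3,8,9,7]
j→5, i→6; i≥j, return j=5. A = [-2,-4,0,-1,6,3,8,9,7]

[-2,-4,0,-1,6,3,8,9,7]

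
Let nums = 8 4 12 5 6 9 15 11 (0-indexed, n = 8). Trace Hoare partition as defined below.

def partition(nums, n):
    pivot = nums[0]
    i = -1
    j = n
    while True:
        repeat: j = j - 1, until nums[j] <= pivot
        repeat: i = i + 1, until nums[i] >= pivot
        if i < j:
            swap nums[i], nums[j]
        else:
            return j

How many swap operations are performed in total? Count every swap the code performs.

pivot=8
j stops at 4 (6), i stops at 0 (8); swap ⇒ 6 4 12 5 8 9 15 11
j stops at 3 (5), i stops at 2 (12); swap ⇒ 6 4 5 12 8 9 15 11
j stops at 2, i stops at 3; i≥j ⇒ return 2. nums=6 4 5 12 8 9 15 11

2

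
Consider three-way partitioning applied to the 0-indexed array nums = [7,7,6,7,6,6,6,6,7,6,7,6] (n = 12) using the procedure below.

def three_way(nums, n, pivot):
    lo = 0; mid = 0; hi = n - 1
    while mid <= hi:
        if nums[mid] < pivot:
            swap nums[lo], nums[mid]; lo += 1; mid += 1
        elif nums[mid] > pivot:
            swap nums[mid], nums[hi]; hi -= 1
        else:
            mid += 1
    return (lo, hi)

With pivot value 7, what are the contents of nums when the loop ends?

[6,6,6,6,6,6,6,7,7,7,7,7]

lo=0 mid=0 hi=11
7=7: mid=1
7=7: mid=2
6<7: swap(0,2), lo=1 mid=3 ⇒ [6,7,7,7,6,6,6,6,7,6,7,6]
7=7: mid=4
6<7: swap(1,4), lo=2 mid=5 ⇒ [6,6,7,7,7,6,6,6,7,6,7,6]
6<7: swap(2,5), lo=3 mid=6 ⇒ [6,6,6,7,7,7,6,6,7,6,7,6]
6<7: swap(3,6), lo=4 mid=7 ⇒ [6,6,6,6,7,7,7,6,7,6,7,6]
6<7: swap(4,7), lo=5 mid=8 ⇒ [6,6,6,6,6,7,7,7,7,6,7,6]
7=7: mid=9
6<7: swap(5,9), lo=6 mid=10 ⇒ [6,6,6,6,6,6,7,7,7,7,7,6]
7=7: mid=11
6<7: swap(6,11), lo=7 mid=12 ⇒ [6,6,6,6,6,6,6,7,7,7,7,7]
done. lo=7 hi=11; nums=[6,6,6,6,6,6,6,7,7,7,7,7]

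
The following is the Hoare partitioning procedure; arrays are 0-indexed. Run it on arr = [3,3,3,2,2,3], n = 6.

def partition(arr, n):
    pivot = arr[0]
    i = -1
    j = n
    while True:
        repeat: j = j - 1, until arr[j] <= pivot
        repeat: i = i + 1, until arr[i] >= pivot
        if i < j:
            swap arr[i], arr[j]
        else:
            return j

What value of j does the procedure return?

pivot = arr[0] = 3; i = -1, j = 6
j→5 (arr[5]=3≤3), i→0 (arr[0]=3≥3); i<j, swap → [3,3,3,2,2,3]
j→4 (arr[4]=2≤3), i→1 (arr[1]=3≥3); i<j, swap → [3,2,3,2,3,3]
j→3 (arr[3]=2≤3), i→2 (arr[2]=3≥3); i<j, swap → [3,2,2,3,3,3]
j→2, i→3; i≥j, return j=2. arr = [3,2,2,3,3,3]

2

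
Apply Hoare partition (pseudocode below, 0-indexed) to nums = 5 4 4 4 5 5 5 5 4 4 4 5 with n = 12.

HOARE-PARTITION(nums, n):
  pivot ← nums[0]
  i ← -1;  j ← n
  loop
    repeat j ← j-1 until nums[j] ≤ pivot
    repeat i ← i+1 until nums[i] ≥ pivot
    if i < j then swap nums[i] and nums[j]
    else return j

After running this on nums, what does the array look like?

pivot = nums[0] = 5; i = -1, j = 12
j→11 (nums[11]=5≤5), i→0 (nums[0]=5≥5); i<j, swap → 5 4 4 4 5 5 5 5 4 4 4 5
j→10 (nums[10]=4≤5), i→4 (nums[4]=5≥5); i<j, swap → 5 4 4 4 4 5 5 5 4 4 5 5
j→9 (nums[9]=4≤5), i→5 (nums[5]=5≥5); i<j, swap → 5 4 4 4 4 4 5 5 4 5 5 5
j→8 (nums[8]=4≤5), i→6 (nums[6]=5≥5); i<j, swap → 5 4 4 4 4 4 4 5 5 5 5 5
j→7, i→7; i≥j, return j=7. nums = 5 4 4 4 4 4 4 5 5 5 5 5

5 4 4 4 4 4 4 5 5 5 5 5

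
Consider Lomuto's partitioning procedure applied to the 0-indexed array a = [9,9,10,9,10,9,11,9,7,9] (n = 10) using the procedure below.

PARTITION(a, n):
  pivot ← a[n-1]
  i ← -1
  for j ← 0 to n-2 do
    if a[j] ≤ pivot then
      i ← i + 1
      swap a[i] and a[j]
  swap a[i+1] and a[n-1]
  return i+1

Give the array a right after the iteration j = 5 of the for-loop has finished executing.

[9,9,9,9,10,10,11,9,7,9]

pivot=9, i=-1
j=0: 9≤9, i=0, swap(0,0) ⇒ [9,9,10,9,10,9,11,9,7,9]
j=1: 9≤9, i=1, swap(1,1) ⇒ [9,9,10,9,10,9,11,9,7,9]
j=2: 10>9, skip
j=3: 9≤9, i=2, swap(2,3) ⇒ [9,9,9,10,10,9,11,9,7,9]
j=4: 10>9, skip
j=5: 9≤9, i=3, swap(3,5) ⇒ [9,9,9,9,10,10,11,9,7,9]
(after j=5) a = [9,9,9,9,10,10,11,9,7,9]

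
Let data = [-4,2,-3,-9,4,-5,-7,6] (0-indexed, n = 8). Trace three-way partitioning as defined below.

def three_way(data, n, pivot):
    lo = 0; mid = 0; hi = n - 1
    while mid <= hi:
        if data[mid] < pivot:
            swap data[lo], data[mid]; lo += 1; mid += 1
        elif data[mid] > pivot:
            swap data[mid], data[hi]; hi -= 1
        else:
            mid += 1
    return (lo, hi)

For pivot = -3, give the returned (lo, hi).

pivot = -3; lo=0, mid=0, hi=7
data[mid]=-4<-3: swap data[0],data[0]; lo=1,mid=1 → [-4,2,-3,-9,4,-5,-7,6]
data[mid]=2>-3: swap data[1],data[7]; hi=6 → [-4,6,-3,-9,4,-5,-7,2]
data[mid]=6>-3: swap data[1],data[6]; hi=5 → [-4,-7,-3,-9,4,-5,6,2]
data[mid]=-7<-3: swap data[1],data[1]; lo=2,mid=2 → [-4,-7,-3,-9,4,-5,6,2]
data[mid]=-3=-3: mid=3
data[mid]=-9<-3: swap data[2],data[3]; lo=3,mid=4 → [-4,-7,-9,-3,4,-5,6,2]
data[mid]=4>-3: swap data[4],data[5]; hi=4 → [-4,-7,-9,-3,-5,4,6,2]
data[mid]=-5<-3: swap data[3],data[4]; lo=4,mid=5 → [-4,-7,-9,-5,-3,4,6,2]
end: lo=4, hi=4; data = [-4,-7,-9,-5,-3,4,6,2]

(4, 4)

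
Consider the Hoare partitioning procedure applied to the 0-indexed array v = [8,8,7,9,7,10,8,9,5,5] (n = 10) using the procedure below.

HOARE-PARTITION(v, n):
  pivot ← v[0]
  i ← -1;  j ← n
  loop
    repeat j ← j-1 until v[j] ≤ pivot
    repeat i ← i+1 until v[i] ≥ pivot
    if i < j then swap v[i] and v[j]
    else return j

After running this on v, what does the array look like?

pivot = v[0] = 8; i = -1, j = 10
j→9 (v[9]=5≤8), i→0 (v[0]=8≥8); i<j, swap → [5,8,7,9,7,10,8,9,5,8]
j→8 (v[8]=5≤8), i→1 (v[1]=8≥8); i<j, swap → [5,5,7,9,7,10,8,9,8,8]
j→6 (v[6]=8≤8), i→3 (v[3]=9≥8); i<j, swap → [5,5,7,8,7,10,9,9,8,8]
j→4, i→5; i≥j, return j=4. v = [5,5,7,8,7,10,9,9,8,8]

[5,5,7,8,7,10,9,9,8,8]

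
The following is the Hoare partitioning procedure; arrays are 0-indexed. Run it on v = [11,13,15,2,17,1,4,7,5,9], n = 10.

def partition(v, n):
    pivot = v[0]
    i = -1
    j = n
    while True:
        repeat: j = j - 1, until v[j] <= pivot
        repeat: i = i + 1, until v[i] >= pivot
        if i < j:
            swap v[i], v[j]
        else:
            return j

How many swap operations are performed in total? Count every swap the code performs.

pivot=11
j stops at 9 (9), i stops at 0 (11); swap ⇒ [9,13,15,2,17,1,4,7,5,11]
j stops at 8 (5), i stops at 1 (13); swap ⇒ [9,5,15,2,17,1,4,7,13,11]
j stops at 7 (7), i stops at 2 (15); swap ⇒ [9,5,7,2,17,1,4,15,13,11]
j stops at 6 (4), i stops at 4 (17); swap ⇒ [9,5,7,2,4,1,17,15,13,11]
j stops at 5, i stops at 6; i≥j ⇒ return 5. v=[9,5,7,2,4,1,17,15,13,11]

4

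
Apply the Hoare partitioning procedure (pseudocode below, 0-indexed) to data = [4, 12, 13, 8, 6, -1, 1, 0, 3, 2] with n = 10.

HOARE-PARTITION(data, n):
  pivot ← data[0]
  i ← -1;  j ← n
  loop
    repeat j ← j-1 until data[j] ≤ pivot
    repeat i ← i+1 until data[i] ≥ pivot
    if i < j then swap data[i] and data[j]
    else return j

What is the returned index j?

4

pivot = data[0] = 4; i = -1, j = 10
j→9 (data[9]=2≤4), i→0 (data[0]=4≥4); i<j, swap → [2, 12, 13, 8, 6, -1, 1, 0, 3, 4]
j→8 (data[8]=3≤4), i→1 (data[1]=12≥4); i<j, swap → [2, 3, 13, 8, 6, -1, 1, 0, 12, 4]
j→7 (data[7]=0≤4), i→2 (data[2]=13≥4); i<j, swap → [2, 3, 0, 8, 6, -1, 1, 13, 12, 4]
j→6 (data[6]=1≤4), i→3 (data[3]=8≥4); i<j, swap → [2, 3, 0, 1, 6, -1, 8, 13, 12, 4]
j→5 (data[5]=-1≤4), i→4 (data[4]=6≥4); i<j, swap → [2, 3, 0, 1, -1, 6, 8, 13, 12, 4]
j→4, i→5; i≥j, return j=4. data = [2, 3, 0, 1, -1, 6, 8, 13, 12, 4]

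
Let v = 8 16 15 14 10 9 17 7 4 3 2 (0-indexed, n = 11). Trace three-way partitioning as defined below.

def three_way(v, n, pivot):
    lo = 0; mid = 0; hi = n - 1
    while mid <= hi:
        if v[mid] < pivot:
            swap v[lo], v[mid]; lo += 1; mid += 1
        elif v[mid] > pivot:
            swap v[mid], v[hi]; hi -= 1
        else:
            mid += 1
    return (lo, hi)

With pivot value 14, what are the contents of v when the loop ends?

lo=0 mid=0 hi=10
8<14: swap(0,0), lo=1 mid=1 ⇒ 8 16 15 14 10 9 17 7 4 3 2
16>14: swap(1,10), hi=9 ⇒ 8 2 15 14 10 9 17 7 4 3 16
2<14: swap(1,1), lo=2 mid=2 ⇒ 8 2 15 14 10 9 17 7 4 3 16
15>14: swap(2,9), hi=8 ⇒ 8 2 3 14 10 9 17 7 4 15 16
3<14: swap(2,2), lo=3 mid=3 ⇒ 8 2 3 14 10 9 17 7 4 15 16
14=14: mid=4
10<14: swap(3,4), lo=4 mid=5 ⇒ 8 2 3 10 14 9 17 7 4 15 16
9<14: swap(4,5), lo=5 mid=6 ⇒ 8 2 3 10 9 14 17 7 4 15 16
17>14: swap(6,8), hi=7 ⇒ 8 2 3 10 9 14 4 7 17 15 16
4<14: swap(5,6), lo=6 mid=7 ⇒ 8 2 3 10 9 4 14 7 17 15 16
7<14: swap(6,7), lo=7 mid=8 ⇒ 8 2 3 10 9 4 7 14 17 15 16
done. lo=7 hi=7; v=8 2 3 10 9 4 7 14 17 15 16

8 2 3 10 9 4 7 14 17 15 16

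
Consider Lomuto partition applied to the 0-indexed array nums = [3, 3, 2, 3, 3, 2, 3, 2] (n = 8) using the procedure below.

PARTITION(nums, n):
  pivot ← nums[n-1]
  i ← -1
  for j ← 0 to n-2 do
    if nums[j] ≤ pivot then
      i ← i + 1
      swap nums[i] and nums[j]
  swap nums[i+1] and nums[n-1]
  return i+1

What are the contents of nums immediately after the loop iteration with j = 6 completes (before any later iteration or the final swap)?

pivot = nums[7] = 2; i = -1
j=0: nums[0]=3 > 2 → no swap
j=1: nums[1]=3 > 2 → no swap
j=2: nums[2]=2 ≤ 2 → i=0, swap nums[0],nums[2] → [2, 3, 3, 3, 3, 2, 3, 2]
j=3: nums[3]=3 > 2 → no swap
j=4: nums[4]=3 > 2 → no swap
j=5: nums[5]=2 ≤ 2 → i=1, swap nums[1],nums[5] → [2, 2, 3, 3, 3, 3, 3, 2]
j=6: nums[6]=3 > 2 → no swap
(after j=6) nums = [2, 2, 3, 3, 3, 3, 3, 2]

[2, 2, 3, 3, 3, 3, 3, 2]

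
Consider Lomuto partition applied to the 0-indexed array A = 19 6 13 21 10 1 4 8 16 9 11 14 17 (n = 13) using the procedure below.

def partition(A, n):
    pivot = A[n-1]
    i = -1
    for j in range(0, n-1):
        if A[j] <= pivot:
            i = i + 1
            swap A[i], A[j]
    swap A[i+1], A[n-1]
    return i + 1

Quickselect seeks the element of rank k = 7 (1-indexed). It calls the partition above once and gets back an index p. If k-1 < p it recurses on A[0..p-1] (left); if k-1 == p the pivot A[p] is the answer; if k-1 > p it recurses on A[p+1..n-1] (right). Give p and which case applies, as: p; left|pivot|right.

pivot = A[12] = 17; i = -1
j=0: A[0]=19 > 17 → no swap
j=1: A[1]=6 ≤ 17 → i=0, swap A[0],A[1] → 6 19 13 21 10 1 4 8 16 9 11 14 17
j=2: A[2]=13 ≤ 17 → i=1, swap A[1],A[2] → 6 13 19 21 10 1 4 8 16 9 11 14 17
j=3: A[3]=21 > 17 → no swap
j=4: A[4]=10 ≤ 17 → i=2, swap A[2],A[4] → 6 13 10 21 19 1 4 8 16 9 11 14 17
j=5: A[5]=1 ≤ 17 → i=3, swap A[3],A[5] → 6 13 10 1 19 21 4 8 16 9 11 14 17
j=6: A[6]=4 ≤ 17 → i=4, swap A[4],A[6] → 6 13 10 1 4 21 19 8 16 9 11 14 17
j=7: A[7]=8 ≤ 17 → i=5, swap A[5],A[7] → 6 13 10 1 4 8 19 21 16 9 11 14 17
j=8: A[8]=16 ≤ 17 → i=6, swap A[6],A[8] → 6 13 10 1 4 8 16 21 19 9 11 14 17
j=9: A[9]=9 ≤ 17 → i=7, swap A[7],A[9] → 6 13 10 1 4 8 16 9 19 21 11 14 17
j=10: A[10]=11 ≤ 17 → i=8, swap A[8],A[10] → 6 13 10 1 4 8 16 9 11 21 19 14 17
j=11: A[11]=14 ≤ 17 → i=9, swap A[9],A[11] → 6 13 10 1 4 8 16 9 11 14 19 21 17
final swap A[10],A[12] → 6 13 10 1 4 8 16 9 11 14 17 21 19; return 10
p = 10; k-1 = 6 < 10 ⇒ left

10; left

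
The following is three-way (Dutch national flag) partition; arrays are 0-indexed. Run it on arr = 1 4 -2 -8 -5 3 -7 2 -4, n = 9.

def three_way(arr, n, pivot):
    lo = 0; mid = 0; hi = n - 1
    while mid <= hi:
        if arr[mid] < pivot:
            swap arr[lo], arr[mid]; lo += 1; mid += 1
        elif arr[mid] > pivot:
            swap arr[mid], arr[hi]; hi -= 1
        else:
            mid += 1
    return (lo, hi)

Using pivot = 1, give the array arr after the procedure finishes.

-4 -2 -8 -5 -7 1 2 3 4

lo=0 mid=0 hi=8
1=1: mid=1
4>1: swap(1,8), hi=7 ⇒ 1 -4 -2 -8 -5 3 -7 2 4
-4<1: swap(0,1), lo=1 mid=2 ⇒ -4 1 -2 -8 -5 3 -7 2 4
-2<1: swap(1,2), lo=2 mid=3 ⇒ -4 -2 1 -8 -5 3 -7 2 4
-8<1: swap(2,3), lo=3 mid=4 ⇒ -4 -2 -8 1 -5 3 -7 2 4
-5<1: swap(3,4), lo=4 mid=5 ⇒ -4 -2 -8 -5 1 3 -7 2 4
3>1: swap(5,7), hi=6 ⇒ -4 -2 -8 -5 1 2 -7 3 4
2>1: swap(5,6), hi=5 ⇒ -4 -2 -8 -5 1 -7 2 3 4
-7<1: swap(4,5), lo=5 mid=6 ⇒ -4 -2 -8 -5 -7 1 2 3 4
done. lo=5 hi=5; arr=-4 -2 -8 -5 -7 1 2 3 4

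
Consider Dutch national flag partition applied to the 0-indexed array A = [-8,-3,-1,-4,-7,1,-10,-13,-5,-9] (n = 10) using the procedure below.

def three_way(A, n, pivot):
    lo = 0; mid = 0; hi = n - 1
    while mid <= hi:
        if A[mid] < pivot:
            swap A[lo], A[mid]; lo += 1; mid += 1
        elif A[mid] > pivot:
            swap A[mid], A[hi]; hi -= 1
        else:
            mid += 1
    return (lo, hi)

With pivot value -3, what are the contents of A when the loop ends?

lo=0 mid=0 hi=9
-8<-3: swap(0,0), lo=1 mid=1 ⇒ [-8,-3,-1,-4,-7,1,-10,-13,-5,-9]
-3=-3: mid=2
-1>-3: swap(2,9), hi=8 ⇒ [-8,-3,-9,-4,-7,1,-10,-13,-5,-1]
-9<-3: swap(1,2), lo=2 mid=3 ⇒ [-8,-9,-3,-4,-7,1,-10,-13,-5,-1]
-4<-3: swap(2,3), lo=3 mid=4 ⇒ [-8,-9,-4,-3,-7,1,-10,-13,-5,-1]
-7<-3: swap(3,4), lo=4 mid=5 ⇒ [-8,-9,-4,-7,-3,1,-10,-13,-5,-1]
1>-3: swap(5,8), hi=7 ⇒ [-8,-9,-4,-7,-3,-5,-10,-13,1,-1]
-5<-3: swap(4,5), lo=5 mid=6 ⇒ [-8,-9,-4,-7,-5,-3,-10,-13,1,-1]
-10<-3: swap(5,6), lo=6 mid=7 ⇒ [-8,-9,-4,-7,-5,-10,-3,-13,1,-1]
-13<-3: swap(6,7), lo=7 mid=8 ⇒ [-8,-9,-4,-7,-5,-10,-13,-3,1,-1]
done. lo=7 hi=7; A=[-8,-9,-4,-7,-5,-10,-13,-3,1,-1]

[-8,-9,-4,-7,-5,-10,-13,-3,1,-1]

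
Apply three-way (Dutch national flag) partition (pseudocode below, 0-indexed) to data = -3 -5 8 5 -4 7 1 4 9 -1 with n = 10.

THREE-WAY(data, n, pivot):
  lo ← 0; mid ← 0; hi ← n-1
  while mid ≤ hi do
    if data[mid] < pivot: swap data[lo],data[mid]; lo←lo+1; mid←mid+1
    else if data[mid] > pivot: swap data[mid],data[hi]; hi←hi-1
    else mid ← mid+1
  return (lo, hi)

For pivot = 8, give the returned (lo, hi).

pivot = 8; lo=0, mid=0, hi=9
data[mid]=-3<8: swap data[0],data[0]; lo=1,mid=1 → -3 -5 8 5 -4 7 1 4 9 -1
data[mid]=-5<8: swap data[1],data[1]; lo=2,mid=2 → -3 -5 8 5 -4 7 1 4 9 -1
data[mid]=8=8: mid=3
data[mid]=5<8: swap data[2],data[3]; lo=3,mid=4 → -3 -5 5 8 -4 7 1 4 9 -1
data[mid]=-4<8: swap data[3],data[4]; lo=4,mid=5 → -3 -5 5 -4 8 7 1 4 9 -1
data[mid]=7<8: swap data[4],data[5]; lo=5,mid=6 → -3 -5 5 -4 7 8 1 4 9 -1
data[mid]=1<8: swap data[5],data[6]; lo=6,mid=7 → -3 -5 5 -4 7 1 8 4 9 -1
data[mid]=4<8: swap data[6],data[7]; lo=7,mid=8 → -3 -5 5 -4 7 1 4 8 9 -1
data[mid]=9>8: swap data[8],data[9]; hi=8 → -3 -5 5 -4 7 1 4 8 -1 9
data[mid]=-1<8: swap data[7],data[8]; lo=8,mid=9 → -3 -5 5 -4 7 1 4 -1 8 9
end: lo=8, hi=8; data = -3 -5 5 -4 7 1 4 -1 8 9

(8, 8)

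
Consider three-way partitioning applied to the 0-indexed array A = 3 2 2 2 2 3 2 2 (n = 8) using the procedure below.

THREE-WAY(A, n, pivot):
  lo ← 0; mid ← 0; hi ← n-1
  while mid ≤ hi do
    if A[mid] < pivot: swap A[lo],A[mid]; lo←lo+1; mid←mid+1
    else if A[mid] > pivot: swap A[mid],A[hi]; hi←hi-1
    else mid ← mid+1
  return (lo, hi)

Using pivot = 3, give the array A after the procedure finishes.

2 2 2 2 2 2 3 3

lo=0 mid=0 hi=7
3=3: mid=1
2<3: swap(0,1), lo=1 mid=2 ⇒ 2 3 2 2 2 3 2 2
2<3: swap(1,2), lo=2 mid=3 ⇒ 2 2 3 2 2 3 2 2
2<3: swap(2,3), lo=3 mid=4 ⇒ 2 2 2 3 2 3 2 2
2<3: swap(3,4), lo=4 mid=5 ⇒ 2 2 2 2 3 3 2 2
3=3: mid=6
2<3: swap(4,6), lo=5 mid=7 ⇒ 2 2 2 2 2 3 3 2
2<3: swap(5,7), lo=6 mid=8 ⇒ 2 2 2 2 2 2 3 3
done. lo=6 hi=7; A=2 2 2 2 2 2 3 3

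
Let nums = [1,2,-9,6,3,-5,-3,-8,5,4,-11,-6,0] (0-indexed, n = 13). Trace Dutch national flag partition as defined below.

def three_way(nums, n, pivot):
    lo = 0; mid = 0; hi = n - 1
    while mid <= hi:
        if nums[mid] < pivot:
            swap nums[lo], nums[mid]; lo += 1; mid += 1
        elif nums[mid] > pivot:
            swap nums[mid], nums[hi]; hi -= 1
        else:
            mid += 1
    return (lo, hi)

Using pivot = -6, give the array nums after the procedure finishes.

pivot = -6; lo=0, mid=0, hi=12
nums[mid]=1>-6: swap nums[0],nums[12]; hi=11 → [0,2,-9,6,3,-5,-3,-8,5,4,-11,-6,1]
nums[mid]=0>-6: swap nums[0],nums[11]; hi=10 → [-6,2,-9,6,3,-5,-3,-8,5,4,-11,0,1]
nums[mid]=-6=-6: mid=1
nums[mid]=2>-6: swap nums[1],nums[10]; hi=9 → [-6,-11,-9,6,3,-5,-3,-8,5,4,2,0,1]
nums[mid]=-11<-6: swap nums[0],nums[1]; lo=1,mid=2 → [-11,-6,-9,6,3,-5,-3,-8,5,4,2,0,1]
nums[mid]=-9<-6: swap nums[1],nums[2]; lo=2,mid=3 → [-11,-9,-6,6,3,-5,-3,-8,5,4,2,0,1]
nums[mid]=6>-6: swap nums[3],nums[9]; hi=8 → [-11,-9,-6,4,3,-5,-3,-8,5,6,2,0,1]
nums[mid]=4>-6: swap nums[3],nums[8]; hi=7 → [-11,-9,-6,5,3,-5,-3,-8,4,6,2,0,1]
nums[mid]=5>-6: swap nums[3],nums[7]; hi=6 → [-11,-9,-6,-8,3,-5,-3,5,4,6,2,0,1]
nums[mid]=-8<-6: swap nums[2],nums[3]; lo=3,mid=4 → [-11,-9,-8,-6,3,-5,-3,5,4,6,2,0,1]
nums[mid]=3>-6: swap nums[4],nums[6]; hi=5 → [-11,-9,-8,-6,-3,-5,3,5,4,6,2,0,1]
nums[mid]=-3>-6: swap nums[4],nums[5]; hi=4 → [-11,-9,-8,-6,-5,-3,3,5,4,6,2,0,1]
nums[mid]=-5>-6: swap nums[4],nums[4]; hi=3 → [-11,-9,-8,-6,-5,-3,3,5,4,6,2,0,1]
end: lo=3, hi=3; nums = [-11,-9,-8,-6,-5,-3,3,5,4,6,2,0,1]

[-11,-9,-8,-6,-5,-3,3,5,4,6,2,0,1]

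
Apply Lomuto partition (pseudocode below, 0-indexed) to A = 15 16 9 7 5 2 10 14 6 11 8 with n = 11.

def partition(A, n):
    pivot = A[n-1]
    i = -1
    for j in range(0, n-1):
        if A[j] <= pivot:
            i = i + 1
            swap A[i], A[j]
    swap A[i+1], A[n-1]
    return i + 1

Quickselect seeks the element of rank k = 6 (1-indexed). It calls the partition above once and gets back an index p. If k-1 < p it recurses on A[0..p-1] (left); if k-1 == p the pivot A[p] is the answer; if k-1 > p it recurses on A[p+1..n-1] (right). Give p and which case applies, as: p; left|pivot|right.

4; right

pivot = A[10] = 8; i = -1
j=0: A[0]=15 > 8 → no swap
j=1: A[1]=16 > 8 → no swap
j=2: A[2]=9 > 8 → no swap
j=3: A[3]=7 ≤ 8 → i=0, swap A[0],A[3] → 7 16 9 15 5 2 10 14 6 11 8
j=4: A[4]=5 ≤ 8 → i=1, swap A[1],A[4] → 7 5 9 15 16 2 10 14 6 11 8
j=5: A[5]=2 ≤ 8 → i=2, swap A[2],A[5] → 7 5 2 15 16 9 10 14 6 11 8
j=6: A[6]=10 > 8 → no swap
j=7: A[7]=14 > 8 → no swap
j=8: A[8]=6 ≤ 8 → i=3, swap A[3],A[8] → 7 5 2 6 16 9 10 14 15 11 8
j=9: A[9]=11 > 8 → no swap
final swap A[4],A[10] → 7 5 2 6 8 9 10 14 15 11 16; return 4
p = 4; k-1 = 5 > 4 ⇒ right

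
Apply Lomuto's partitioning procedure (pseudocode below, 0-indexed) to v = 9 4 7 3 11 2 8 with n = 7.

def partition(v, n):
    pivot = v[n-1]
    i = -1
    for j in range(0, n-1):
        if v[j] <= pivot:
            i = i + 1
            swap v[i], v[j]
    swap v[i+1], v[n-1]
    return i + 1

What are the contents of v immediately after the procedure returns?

4 7 3 2 8 9 11

pivot = v[6] = 8; i = -1
j=0: v[0]=9 > 8 → no swap
j=1: v[1]=4 ≤ 8 → i=0, swap v[0],v[1] → 4 9 7 3 11 2 8
j=2: v[2]=7 ≤ 8 → i=1, swap v[1],v[2] → 4 7 9 3 11 2 8
j=3: v[3]=3 ≤ 8 → i=2, swap v[2],v[3] → 4 7 3 9 11 2 8
j=4: v[4]=11 > 8 → no swap
j=5: v[5]=2 ≤ 8 → i=3, swap v[3],v[5] → 4 7 3 2 11 9 8
final swap v[4],v[6] → 4 7 3 2 8 9 11; return 4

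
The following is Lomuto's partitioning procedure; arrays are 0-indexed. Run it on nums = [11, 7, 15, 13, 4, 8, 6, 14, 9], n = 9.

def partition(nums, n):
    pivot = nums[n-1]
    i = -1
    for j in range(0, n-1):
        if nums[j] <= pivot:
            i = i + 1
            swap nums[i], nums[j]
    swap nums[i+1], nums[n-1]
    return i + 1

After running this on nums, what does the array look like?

pivot=9, i=-1
j=0: 11>9, skip
j=1: 7≤9, i=0, swap(0,1) ⇒ [7, 11, 15, 13, 4, 8, 6, 14, 9]
j=2: 15>9, skip
j=3: 13>9, skip
j=4: 4≤9, i=1, swap(1,4) ⇒ [7, 4, 15, 13, 11, 8, 6, 14, 9]
j=5: 8≤9, i=2, swap(2,5) ⇒ [7, 4, 8, 13, 11, 15, 6, 14, 9]
j=6: 6≤9, i=3, swap(3,6) ⇒ [7, 4, 8, 6, 11, 15, 13, 14, 9]
j=7: 14>9, skip
swap(4,8) ⇒ [7, 4, 8, 6, 9, 15, 13, 14, 11]; return 4

[7, 4, 8, 6, 9, 15, 13, 14, 11]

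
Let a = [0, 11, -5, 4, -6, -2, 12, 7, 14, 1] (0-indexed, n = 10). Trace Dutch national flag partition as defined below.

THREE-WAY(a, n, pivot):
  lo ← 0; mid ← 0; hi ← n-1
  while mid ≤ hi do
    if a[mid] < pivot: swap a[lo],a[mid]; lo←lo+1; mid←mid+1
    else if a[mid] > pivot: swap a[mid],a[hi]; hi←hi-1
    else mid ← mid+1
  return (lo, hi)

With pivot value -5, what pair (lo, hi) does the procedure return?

(1, 1)

pivot = -5; lo=0, mid=0, hi=9
a[mid]=0>-5: swap a[0],a[9]; hi=8 → [1, 11, -5, 4, -6, -2, 12, 7, 14, 0]
a[mid]=1>-5: swap a[0],a[8]; hi=7 → [14, 11, -5, 4, -6, -2, 12, 7, 1, 0]
a[mid]=14>-5: swap a[0],a[7]; hi=6 → [7, 11, -5, 4, -6, -2, 12, 14, 1, 0]
a[mid]=7>-5: swap a[0],a[6]; hi=5 → [12, 11, -5, 4, -6, -2, 7, 14, 1, 0]
a[mid]=12>-5: swap a[0],a[5]; hi=4 → [-2, 11, -5, 4, -6, 12, 7, 14, 1, 0]
a[mid]=-2>-5: swap a[0],a[4]; hi=3 → [-6, 11, -5, 4, -2, 12, 7, 14, 1, 0]
a[mid]=-6<-5: swap a[0],a[0]; lo=1,mid=1 → [-6, 11, -5, 4, -2, 12, 7, 14, 1, 0]
a[mid]=11>-5: swap a[1],a[3]; hi=2 → [-6, 4, -5, 11, -2, 12, 7, 14, 1, 0]
a[mid]=4>-5: swap a[1],a[2]; hi=1 → [-6, -5, 4, 11, -2, 12, 7, 14, 1, 0]
a[mid]=-5=-5: mid=2
end: lo=1, hi=1; a = [-6, -5, 4, 11, -2, 12, 7, 14, 1, 0]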